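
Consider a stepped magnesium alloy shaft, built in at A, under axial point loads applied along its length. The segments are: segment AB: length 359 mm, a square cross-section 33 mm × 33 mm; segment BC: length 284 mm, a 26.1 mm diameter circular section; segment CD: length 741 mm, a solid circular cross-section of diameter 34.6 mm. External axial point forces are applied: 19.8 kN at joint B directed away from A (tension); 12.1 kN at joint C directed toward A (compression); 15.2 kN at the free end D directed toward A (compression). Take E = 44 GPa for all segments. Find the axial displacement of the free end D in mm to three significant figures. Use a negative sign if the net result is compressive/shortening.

-0.658 mm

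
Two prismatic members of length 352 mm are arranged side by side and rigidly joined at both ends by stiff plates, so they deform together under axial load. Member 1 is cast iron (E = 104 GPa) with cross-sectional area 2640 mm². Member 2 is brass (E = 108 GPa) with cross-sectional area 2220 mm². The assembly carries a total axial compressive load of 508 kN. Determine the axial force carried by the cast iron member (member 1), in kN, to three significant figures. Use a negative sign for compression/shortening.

Equal strain + equilibrium ⇒ each member carries load in proportion to AE: A₁E₁ = 274600000 N, A₂E₂ = 239800000 N, ΣAE = 514300000 N.
F₁ = P·A₁E₁/ΣAE = -508000·274600000/514300000 = -271200 N.

-271 kN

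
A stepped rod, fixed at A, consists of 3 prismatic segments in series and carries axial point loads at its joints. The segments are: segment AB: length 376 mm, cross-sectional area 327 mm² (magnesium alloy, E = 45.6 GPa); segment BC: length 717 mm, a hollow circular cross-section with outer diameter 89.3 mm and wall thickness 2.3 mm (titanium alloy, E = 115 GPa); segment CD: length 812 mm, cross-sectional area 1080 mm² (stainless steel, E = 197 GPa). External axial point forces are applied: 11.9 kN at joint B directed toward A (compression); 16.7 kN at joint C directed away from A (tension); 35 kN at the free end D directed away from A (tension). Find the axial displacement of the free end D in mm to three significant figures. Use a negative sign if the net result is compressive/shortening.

1.65 mm

Internal axial forces (sectioning from the free end, tension +): N_CD = 35 kN, N_BC = 51.7 kN, N_AB = 39.8 kN.
A_BC = 628.6 mm².
δ_AB = 39800·376/(327·45600) = 1.004 mm
δ_BC = 51700·717/(628.6·115000) = 0.5128 mm
δ_CD = 35000·812/(1080·197000) = 0.1336 mm
δ = Σδ_i = 1.65 mm.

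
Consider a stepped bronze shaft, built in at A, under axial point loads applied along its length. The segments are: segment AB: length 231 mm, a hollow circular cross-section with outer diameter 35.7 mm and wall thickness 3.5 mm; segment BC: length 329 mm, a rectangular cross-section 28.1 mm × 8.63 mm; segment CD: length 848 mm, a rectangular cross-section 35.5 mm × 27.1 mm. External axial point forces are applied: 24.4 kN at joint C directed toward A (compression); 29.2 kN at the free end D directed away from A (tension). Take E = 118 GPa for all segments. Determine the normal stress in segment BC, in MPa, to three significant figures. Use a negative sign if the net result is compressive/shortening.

Internal axial forces (sectioning from the free end, tension +): N_CD = 29.2 kN, N_BC = 4.8 kN, N_AB = 4.8 kN.
A_BC = 242.5 mm².
σ_BC = N_BC/A_BC = 4800/242.5 = 19.79 MPa.

19.8 MPa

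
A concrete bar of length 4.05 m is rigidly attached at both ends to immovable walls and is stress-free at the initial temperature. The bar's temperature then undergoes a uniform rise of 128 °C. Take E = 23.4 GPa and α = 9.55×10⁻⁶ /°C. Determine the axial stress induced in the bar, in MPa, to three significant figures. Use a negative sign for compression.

Free thermal expansion αLΔT = 9.55e-6 · 4050 · 128 = 4.951 mm.
The walls impose strain ε = −(4.951)/4050 = -1.2224e-03; σ = Eε = 23400 · -1.2224e-03 = -28.6 MPa.

-28.6 MPa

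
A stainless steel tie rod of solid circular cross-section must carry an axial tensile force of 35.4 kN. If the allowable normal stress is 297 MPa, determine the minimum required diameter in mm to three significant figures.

Required area A ≥ P/σ_allow = 35400/297 = 119.2 mm².
For a solid circular section, d ≥ √(4A/π) = 12.32 mm.

12.3 mm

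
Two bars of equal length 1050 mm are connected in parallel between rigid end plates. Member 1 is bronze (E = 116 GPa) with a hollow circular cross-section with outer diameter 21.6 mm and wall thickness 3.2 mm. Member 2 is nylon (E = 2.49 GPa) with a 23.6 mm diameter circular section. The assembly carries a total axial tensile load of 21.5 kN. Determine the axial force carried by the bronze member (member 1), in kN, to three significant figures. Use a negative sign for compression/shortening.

A_1 = 185 mm².
A_2 = 437.4 mm².
Equal strain + equilibrium ⇒ each member carries load in proportion to AE: A₁E₁ = 21460000 N, A₂E₂ = 1089000 N, ΣAE = 22550000 N.
F₁ = P·A₁E₁/ΣAE = 21500·21460000/22550000 = 20460 N.

20.5 kN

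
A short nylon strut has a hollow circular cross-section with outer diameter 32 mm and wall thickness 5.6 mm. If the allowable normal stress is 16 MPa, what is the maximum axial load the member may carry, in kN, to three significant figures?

A = 464.5 mm².
P_max = σ_allow · A = 16 · 464.5 = 7431 N = 7.431 kN.

7.43 kN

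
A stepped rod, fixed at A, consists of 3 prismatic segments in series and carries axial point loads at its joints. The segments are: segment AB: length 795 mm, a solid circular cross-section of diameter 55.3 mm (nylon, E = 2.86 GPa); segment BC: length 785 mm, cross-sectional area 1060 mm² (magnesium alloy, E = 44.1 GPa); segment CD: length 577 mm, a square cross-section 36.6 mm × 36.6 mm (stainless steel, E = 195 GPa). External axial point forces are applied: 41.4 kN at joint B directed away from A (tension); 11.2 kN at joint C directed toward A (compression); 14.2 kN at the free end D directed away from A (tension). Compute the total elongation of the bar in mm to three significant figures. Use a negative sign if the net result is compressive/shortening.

Internal axial forces (sectioning from the free end, tension +): N_CD = 14.2 kN, N_BC = 3 kN, N_AB = 44.4 kN.
A_AB = 2402 mm².
A_CD = 1340 mm².
δ_AB = 44400·795/(2402·2860) = 5.139 mm
δ_BC = 3000·785/(1060·44100) = 0.05038 mm
δ_CD = 14200·577/(1340·195000) = 0.03137 mm
δ = Σδ_i = 5.22 mm.

5.22 mm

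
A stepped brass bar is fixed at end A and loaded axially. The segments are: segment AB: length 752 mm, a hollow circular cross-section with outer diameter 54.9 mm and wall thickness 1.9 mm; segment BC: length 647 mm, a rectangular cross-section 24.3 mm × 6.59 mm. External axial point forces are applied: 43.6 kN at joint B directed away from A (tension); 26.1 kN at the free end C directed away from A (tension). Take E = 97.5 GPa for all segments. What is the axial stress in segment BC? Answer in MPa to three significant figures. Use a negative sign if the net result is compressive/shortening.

163 MPa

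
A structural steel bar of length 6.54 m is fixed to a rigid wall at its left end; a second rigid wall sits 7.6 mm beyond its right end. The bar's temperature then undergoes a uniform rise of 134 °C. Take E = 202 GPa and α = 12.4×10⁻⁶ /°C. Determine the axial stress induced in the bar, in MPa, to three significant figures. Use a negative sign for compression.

Free thermal expansion αLΔT = 12.4e-6 · 6540 · 134 = 10.87 mm.
The walls engage after the gap closes; constrained expansion = 10.87 − 7.6 = 3.267 mm.
The walls impose strain ε = −(3.267)/6540 = -4.9952e-04; σ = Eε = 202000 · -4.9952e-04 = -100.9 MPa.

-101 MPa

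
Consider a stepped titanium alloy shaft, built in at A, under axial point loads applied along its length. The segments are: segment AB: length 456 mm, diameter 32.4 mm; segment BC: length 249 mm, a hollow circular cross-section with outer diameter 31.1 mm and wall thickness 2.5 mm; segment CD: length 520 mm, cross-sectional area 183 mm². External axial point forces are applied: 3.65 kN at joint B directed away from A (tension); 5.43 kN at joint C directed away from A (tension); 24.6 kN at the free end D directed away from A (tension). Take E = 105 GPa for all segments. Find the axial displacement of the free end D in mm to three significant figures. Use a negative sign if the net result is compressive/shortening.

Internal axial forces (sectioning from the free end, tension +): N_CD = 24.6 kN, N_BC = 30.03 kN, N_AB = 33.68 kN.
A_AB = 824.5 mm².
A_BC = 224.6 mm².
δ_AB = 33680·456/(824.5·105000) = 0.1774 mm
δ_BC = 30030·249/(224.6·105000) = 0.317 mm
δ_CD = 24600·520/(183·105000) = 0.6657 mm
δ = Σδ_i = 1.16 mm.

1.16 mm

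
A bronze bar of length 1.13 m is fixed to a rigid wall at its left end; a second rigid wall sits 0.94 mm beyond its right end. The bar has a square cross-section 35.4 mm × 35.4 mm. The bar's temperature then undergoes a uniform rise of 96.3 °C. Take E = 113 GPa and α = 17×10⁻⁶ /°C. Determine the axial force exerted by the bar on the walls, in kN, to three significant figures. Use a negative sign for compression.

Free thermal expansion αLΔT = 17e-6 · 1130 · 96.3 = 1.85 mm.
The walls engage after the gap closes; constrained expansion = 1.85 − 0.94 = 0.9099 mm.
The walls impose strain ε = −(0.9099)/1130 = -8.0524e-04; σ = Eε = 113000 · -8.0524e-04 = -90.99 MPa.
Wall reaction R = σ·A = -90.99·1253 = -114000 N = -114 kN.

-114 kN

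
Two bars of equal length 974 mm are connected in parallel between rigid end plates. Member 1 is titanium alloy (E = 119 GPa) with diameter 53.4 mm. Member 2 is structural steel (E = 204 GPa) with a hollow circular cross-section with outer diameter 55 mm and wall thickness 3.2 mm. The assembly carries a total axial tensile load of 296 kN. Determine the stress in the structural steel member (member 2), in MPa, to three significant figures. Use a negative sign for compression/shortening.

A_1 = 2240 mm².
A_2 = 520.8 mm².
Equal strain + equilibrium ⇒ each member carries load in proportion to AE: A₁E₁ = 266500000 N, A₂E₂ = 106200000 N, ΣAE = 372700000 N.
σ₂ = P·E₂/ΣAE = 296000·204000/372700000 = 162 MPa.

162 MPa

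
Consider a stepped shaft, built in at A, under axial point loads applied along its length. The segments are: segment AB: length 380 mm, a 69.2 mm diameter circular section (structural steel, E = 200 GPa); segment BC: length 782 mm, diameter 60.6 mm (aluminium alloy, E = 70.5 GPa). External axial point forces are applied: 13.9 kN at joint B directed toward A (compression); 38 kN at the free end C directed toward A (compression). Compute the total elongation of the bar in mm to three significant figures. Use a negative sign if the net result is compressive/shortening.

-0.172 mm

Internal axial forces (sectioning from the free end, tension +): N_BC = -38 kN, N_AB = -51.9 kN.
A_AB = 3761 mm².
A_BC = 2884 mm².
δ_AB = -51900·380/(3761·200000) = -0.02622 mm
δ_BC = -38000·782/(2884·70500) = -0.1461 mm
δ = Σδ_i = -0.1724 mm.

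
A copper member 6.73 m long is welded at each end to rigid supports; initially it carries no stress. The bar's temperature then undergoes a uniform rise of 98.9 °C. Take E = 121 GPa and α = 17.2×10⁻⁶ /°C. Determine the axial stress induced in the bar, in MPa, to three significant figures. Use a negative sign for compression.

-206 MPa

Free thermal expansion αLΔT = 17.2e-6 · 6730 · 98.9 = 11.45 mm.
The walls impose strain ε = −(11.45)/6730 = -1.7011e-03; σ = Eε = 121000 · -1.7011e-03 = -205.8 MPa.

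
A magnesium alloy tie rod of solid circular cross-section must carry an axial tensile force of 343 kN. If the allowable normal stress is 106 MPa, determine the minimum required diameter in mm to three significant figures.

64.2 mm

Required area A ≥ P/σ_allow = 343000/106 = 3236 mm².
For a solid circular section, d ≥ √(4A/π) = 64.19 mm.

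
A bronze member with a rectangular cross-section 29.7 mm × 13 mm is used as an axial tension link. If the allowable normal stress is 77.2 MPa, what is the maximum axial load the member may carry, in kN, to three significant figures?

A = 386.1 mm².
P_max = σ_allow · A = 77.2 · 386.1 = 29810 N = 29.81 kN.

29.8 kN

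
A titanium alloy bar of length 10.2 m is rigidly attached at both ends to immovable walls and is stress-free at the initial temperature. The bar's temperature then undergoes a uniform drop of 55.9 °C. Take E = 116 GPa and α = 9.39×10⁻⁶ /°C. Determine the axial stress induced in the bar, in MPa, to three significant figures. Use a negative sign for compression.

Free thermal expansion αLΔT = 9.39e-6 · 10200 · -55.9 = -5.354 mm.
The walls impose strain ε = −(-5.354)/10200 = 5.2490e-04; σ = Eε = 116000 · 5.2490e-04 = 60.89 MPa.

60.9 MPa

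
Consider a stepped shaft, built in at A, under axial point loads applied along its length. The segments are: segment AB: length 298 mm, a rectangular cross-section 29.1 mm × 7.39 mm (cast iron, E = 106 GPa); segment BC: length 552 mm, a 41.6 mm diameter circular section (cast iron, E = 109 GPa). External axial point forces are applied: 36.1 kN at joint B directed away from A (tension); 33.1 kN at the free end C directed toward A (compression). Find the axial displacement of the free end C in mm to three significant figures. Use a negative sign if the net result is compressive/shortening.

-0.0841 mm

Internal axial forces (sectioning from the free end, tension +): N_BC = -33.1 kN, N_AB = 3 kN.
A_AB = 215 mm².
A_BC = 1359 mm².
δ_AB = 3000·298/(215·106000) = 0.03922 mm
δ_BC = -33100·552/(1359·109000) = -0.1233 mm
δ = Σδ_i = -0.08411 mm.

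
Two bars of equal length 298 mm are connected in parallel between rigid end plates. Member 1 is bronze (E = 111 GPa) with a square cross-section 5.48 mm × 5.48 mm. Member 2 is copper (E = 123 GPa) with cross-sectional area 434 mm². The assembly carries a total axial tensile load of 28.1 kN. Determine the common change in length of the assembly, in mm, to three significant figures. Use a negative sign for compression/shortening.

0.148 mm

A_1 = 30.03 mm².
Equal strain + equilibrium ⇒ each member carries load in proportion to AE: A₁E₁ = 3333000 N, A₂E₂ = 53380000 N, ΣAE = 56720000 N.
δ = PL/ΣAE = 28100·298/56720000 = 0.1476 mm.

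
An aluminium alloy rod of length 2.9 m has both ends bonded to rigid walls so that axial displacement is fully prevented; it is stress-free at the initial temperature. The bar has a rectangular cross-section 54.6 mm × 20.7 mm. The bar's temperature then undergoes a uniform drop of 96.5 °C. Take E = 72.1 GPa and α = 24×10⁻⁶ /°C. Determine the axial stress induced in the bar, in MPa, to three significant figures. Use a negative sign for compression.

167 MPa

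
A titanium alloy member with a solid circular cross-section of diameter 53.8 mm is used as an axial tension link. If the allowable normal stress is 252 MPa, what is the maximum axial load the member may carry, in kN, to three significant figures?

A = 2273 mm².
P_max = σ_allow · A = 252 · 2273 = 572900 N = 572.9 kN.

573 kN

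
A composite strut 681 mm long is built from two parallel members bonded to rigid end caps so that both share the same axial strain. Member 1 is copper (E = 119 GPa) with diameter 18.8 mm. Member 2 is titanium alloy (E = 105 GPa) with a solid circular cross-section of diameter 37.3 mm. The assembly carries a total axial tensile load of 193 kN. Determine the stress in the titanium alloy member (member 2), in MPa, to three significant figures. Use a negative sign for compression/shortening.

137 MPa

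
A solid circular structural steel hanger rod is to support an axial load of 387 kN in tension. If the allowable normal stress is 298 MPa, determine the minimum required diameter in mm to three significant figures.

40.7 mm

Required area A ≥ P/σ_allow = 387000/298 = 1299 mm².
For a solid circular section, d ≥ √(4A/π) = 40.66 mm.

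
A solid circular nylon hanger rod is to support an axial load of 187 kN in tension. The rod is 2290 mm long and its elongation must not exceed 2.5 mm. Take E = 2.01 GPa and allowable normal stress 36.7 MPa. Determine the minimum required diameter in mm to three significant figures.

329 mm

Required area A ≥ P/σ_allow = 187000/36.7 = 5095 mm².
For a solid circular section, d ≥ √(4A/π) = 80.55 mm.
Elongation limit: A ≥ PL/(Eδ_allow) = 187000·2290/(2010·2.5) = 85220 mm² ⇒ d ≥ 329.4 mm.
The elongation limit governs.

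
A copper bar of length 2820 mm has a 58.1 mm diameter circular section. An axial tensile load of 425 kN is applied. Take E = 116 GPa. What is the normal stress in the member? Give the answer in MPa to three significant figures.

A = 2651 mm².
σ = N/A = 425000/2651 = 160.3 MPa.

160 MPa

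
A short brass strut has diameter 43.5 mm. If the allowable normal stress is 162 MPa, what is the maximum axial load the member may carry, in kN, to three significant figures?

A = 1486 mm².
P_max = σ_allow · A = 162 · 1486 = 240800 N = 240.8 kN.

241 kN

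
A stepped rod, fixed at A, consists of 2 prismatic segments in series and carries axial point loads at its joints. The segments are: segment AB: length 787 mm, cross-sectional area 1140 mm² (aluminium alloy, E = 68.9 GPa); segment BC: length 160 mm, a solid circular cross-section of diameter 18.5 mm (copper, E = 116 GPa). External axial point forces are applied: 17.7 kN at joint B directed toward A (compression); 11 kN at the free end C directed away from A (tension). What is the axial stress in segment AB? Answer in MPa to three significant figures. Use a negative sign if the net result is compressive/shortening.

Internal axial forces (sectioning from the free end, tension +): N_BC = 11 kN, N_AB = -6.7 kN.
σ_AB = N_AB/A_AB = -6700/1140 = -5.877 MPa.

-5.88 MPa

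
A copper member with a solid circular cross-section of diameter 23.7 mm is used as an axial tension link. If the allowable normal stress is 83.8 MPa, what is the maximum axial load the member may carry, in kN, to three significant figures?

37.0 kN

A = 441.2 mm².
P_max = σ_allow · A = 83.8 · 441.2 = 36970 N = 36.97 kN.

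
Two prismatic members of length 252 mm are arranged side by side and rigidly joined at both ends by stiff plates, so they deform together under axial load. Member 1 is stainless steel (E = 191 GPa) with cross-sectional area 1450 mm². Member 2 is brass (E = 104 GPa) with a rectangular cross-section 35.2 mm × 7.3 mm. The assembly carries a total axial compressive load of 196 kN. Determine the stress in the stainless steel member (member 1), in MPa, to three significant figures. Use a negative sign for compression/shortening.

A_2 = 257 mm².
Equal strain + equilibrium ⇒ each member carries load in proportion to AE: A₁E₁ = 277000000 N, A₂E₂ = 26720000 N, ΣAE = 303700000 N.
σ₁ = P·E₁/ΣAE = -196000·191000/303700000 = -123.3 MPa.

-123 MPa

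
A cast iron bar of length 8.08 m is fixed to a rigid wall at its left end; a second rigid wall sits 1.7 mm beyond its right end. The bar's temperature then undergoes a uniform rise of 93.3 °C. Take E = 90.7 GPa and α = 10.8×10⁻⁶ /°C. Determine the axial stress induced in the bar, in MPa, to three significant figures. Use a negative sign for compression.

Free thermal expansion αLΔT = 10.8e-6 · 8080 · 93.3 = 8.142 mm.
The walls engage after the gap closes; constrained expansion = 8.142 − 1.7 = 6.442 mm.
The walls impose strain ε = −(6.442)/8080 = -7.9724e-04; σ = Eε = 90700 · -7.9724e-04 = -72.31 MPa.

-72.3 MPa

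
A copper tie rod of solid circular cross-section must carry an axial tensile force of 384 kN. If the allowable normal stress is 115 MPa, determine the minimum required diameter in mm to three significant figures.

Required area A ≥ P/σ_allow = 384000/115 = 3339 mm².
For a solid circular section, d ≥ √(4A/π) = 65.2 mm.

65.2 mm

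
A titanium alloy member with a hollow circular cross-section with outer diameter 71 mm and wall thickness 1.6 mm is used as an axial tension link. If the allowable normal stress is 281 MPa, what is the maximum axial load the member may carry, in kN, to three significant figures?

A = 348.8 mm².
P_max = σ_allow · A = 281 · 348.8 = 98020 N = 98.02 kN.

98.0 kN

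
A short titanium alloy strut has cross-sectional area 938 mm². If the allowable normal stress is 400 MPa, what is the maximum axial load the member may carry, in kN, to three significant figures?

P_max = σ_allow · A = 400 · 938 = 375200 N = 375.2 kN.

375 kN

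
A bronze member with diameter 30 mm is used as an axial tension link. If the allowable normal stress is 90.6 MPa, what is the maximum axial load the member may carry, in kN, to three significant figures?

A = 706.9 mm².
P_max = σ_allow · A = 90.6 · 706.9 = 64040 N = 64.04 kN.

64.0 kN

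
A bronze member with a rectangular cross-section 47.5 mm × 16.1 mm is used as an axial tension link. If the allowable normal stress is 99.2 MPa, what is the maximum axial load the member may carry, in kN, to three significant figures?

75.9 kN

A = 764.8 mm².
P_max = σ_allow · A = 99.2 · 764.8 = 75860 N = 75.86 kN.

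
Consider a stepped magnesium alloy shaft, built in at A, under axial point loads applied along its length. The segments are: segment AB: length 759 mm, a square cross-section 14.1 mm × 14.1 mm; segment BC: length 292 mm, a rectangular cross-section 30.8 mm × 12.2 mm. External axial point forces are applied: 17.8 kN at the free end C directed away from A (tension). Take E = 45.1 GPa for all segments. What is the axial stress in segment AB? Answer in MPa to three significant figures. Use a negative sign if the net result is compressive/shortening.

Internal axial forces (sectioning from the free end, tension +): N_BC = 17.8 kN, N_AB = 17.8 kN.
A_AB = 198.8 mm².
σ_AB = N_AB/A_AB = 17800/198.8 = 89.53 MPa.

89.5 MPa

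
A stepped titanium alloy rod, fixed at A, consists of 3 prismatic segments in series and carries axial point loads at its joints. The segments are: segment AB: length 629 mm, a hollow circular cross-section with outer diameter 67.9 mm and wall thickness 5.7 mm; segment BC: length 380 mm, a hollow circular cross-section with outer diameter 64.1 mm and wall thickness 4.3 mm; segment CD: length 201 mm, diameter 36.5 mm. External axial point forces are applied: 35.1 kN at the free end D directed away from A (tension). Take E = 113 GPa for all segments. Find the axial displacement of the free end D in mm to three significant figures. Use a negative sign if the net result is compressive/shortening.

Internal axial forces (sectioning from the free end, tension +): N_CD = 35.1 kN, N_BC = 35.1 kN, N_AB = 35.1 kN.
A_AB = 1114 mm².
A_BC = 807.8 mm².
A_CD = 1046 mm².
δ_AB = 35100·629/(1114·113000) = 0.1754 mm
δ_BC = 35100·380/(807.8·113000) = 0.1461 mm
δ_CD = 35100·201/(1046·113000) = 0.05967 mm
δ = Σδ_i = 0.3812 mm.

0.381 mm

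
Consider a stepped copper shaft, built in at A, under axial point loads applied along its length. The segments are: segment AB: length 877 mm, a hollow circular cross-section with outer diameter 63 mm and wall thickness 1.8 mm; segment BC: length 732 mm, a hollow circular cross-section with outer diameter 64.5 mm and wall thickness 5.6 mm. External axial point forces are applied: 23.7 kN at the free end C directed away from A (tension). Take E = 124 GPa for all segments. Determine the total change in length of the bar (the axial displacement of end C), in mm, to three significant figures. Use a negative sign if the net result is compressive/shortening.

0.619 mm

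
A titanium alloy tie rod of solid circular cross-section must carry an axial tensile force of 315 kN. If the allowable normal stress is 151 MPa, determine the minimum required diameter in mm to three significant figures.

51.5 mm

Required area A ≥ P/σ_allow = 315000/151 = 2086 mm².
For a solid circular section, d ≥ √(4A/π) = 51.54 mm.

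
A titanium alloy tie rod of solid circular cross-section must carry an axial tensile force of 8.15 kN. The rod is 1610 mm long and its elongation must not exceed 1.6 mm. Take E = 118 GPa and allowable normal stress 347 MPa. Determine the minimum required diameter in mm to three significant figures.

9.41 mm

Required area A ≥ P/σ_allow = 8150/347 = 23.49 mm².
For a solid circular section, d ≥ √(4A/π) = 5.469 mm.
Elongation limit: A ≥ PL/(Eδ_allow) = 8150·1610/(118000·1.6) = 69.5 mm² ⇒ d ≥ 9.407 mm.
The elongation limit governs.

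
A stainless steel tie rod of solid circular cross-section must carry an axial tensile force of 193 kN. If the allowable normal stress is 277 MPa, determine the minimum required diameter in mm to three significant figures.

29.8 mm

Required area A ≥ P/σ_allow = 193000/277 = 696.8 mm².
For a solid circular section, d ≥ √(4A/π) = 29.78 mm.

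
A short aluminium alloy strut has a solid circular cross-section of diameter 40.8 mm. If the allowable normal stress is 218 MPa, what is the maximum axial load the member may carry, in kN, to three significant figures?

A = 1307 mm².
P_max = σ_allow · A = 218 · 1307 = 285000 N = 285 kN.

285 kN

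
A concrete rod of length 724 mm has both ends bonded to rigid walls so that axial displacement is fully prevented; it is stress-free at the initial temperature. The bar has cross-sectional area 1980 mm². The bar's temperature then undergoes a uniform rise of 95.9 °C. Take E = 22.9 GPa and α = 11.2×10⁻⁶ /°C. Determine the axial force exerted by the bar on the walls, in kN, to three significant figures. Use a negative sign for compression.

-48.7 kN

Free thermal expansion αLΔT = 11.2e-6 · 724 · 95.9 = 0.7776 mm.
The walls impose strain ε = −(0.7776)/724 = -1.0741e-03; σ = Eε = 22900 · -1.0741e-03 = -24.6 MPa.
Wall reaction R = σ·A = -24.6·1980 = -48700 N = -48.7 kN.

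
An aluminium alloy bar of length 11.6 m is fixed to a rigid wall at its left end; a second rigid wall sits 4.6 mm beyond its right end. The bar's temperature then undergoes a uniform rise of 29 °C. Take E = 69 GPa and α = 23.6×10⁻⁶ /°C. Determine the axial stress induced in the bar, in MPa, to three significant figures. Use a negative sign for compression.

Free thermal expansion αLΔT = 23.6e-6 · 11600 · 29 = 7.939 mm.
The walls engage after the gap closes; constrained expansion = 7.939 − 4.6 = 3.339 mm.
The walls impose strain ε = −(3.339)/11600 = -2.8785e-04; σ = Eε = 69000 · -2.8785e-04 = -19.86 MPa.

-19.9 MPa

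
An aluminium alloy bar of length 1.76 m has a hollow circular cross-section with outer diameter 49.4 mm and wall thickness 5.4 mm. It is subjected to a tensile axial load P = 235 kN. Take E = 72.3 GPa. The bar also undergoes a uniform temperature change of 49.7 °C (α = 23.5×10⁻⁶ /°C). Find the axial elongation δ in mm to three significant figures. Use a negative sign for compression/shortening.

A = 746.4 mm².
δ_mech = NL/(AE) = 235000·1760/(746.4·72300) = 7.664 mm.
δ_thermal = αLΔT = 23.5e-6·1760·49.7 = 2.056 mm.
δ = δ_mech + δ_thermal = 9.719 mm.

9.72 mm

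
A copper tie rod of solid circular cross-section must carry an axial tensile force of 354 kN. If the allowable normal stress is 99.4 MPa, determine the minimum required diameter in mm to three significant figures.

67.3 mm

Required area A ≥ P/σ_allow = 354000/99.4 = 3561 mm².
For a solid circular section, d ≥ √(4A/π) = 67.34 mm.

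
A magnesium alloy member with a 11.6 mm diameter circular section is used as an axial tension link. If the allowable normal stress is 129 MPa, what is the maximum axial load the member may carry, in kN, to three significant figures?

13.6 kN

A = 105.7 mm².
P_max = σ_allow · A = 129 · 105.7 = 13630 N = 13.63 kN.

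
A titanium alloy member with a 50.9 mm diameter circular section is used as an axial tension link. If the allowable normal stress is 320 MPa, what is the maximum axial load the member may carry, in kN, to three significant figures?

651 kN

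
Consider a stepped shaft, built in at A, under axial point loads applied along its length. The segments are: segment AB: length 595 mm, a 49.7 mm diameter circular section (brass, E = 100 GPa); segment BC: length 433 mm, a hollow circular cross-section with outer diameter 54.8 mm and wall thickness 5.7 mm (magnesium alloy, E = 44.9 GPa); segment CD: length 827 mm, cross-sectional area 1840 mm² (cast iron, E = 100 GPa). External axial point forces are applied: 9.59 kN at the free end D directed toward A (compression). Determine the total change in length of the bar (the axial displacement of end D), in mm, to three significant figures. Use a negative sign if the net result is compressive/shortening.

-0.178 mm

Internal axial forces (sectioning from the free end, tension +): N_CD = -9.59 kN, N_BC = -9.59 kN, N_AB = -9.59 kN.
A_AB = 1940 mm².
A_BC = 879.2 mm².
δ_AB = -9590·595/(1940·100000) = -0.02941 mm
δ_BC = -9590·433/(879.2·44900) = -0.1052 mm
δ_CD = -9590·827/(1840·100000) = -0.0431 mm
δ = Σδ_i = -0.1777 mm.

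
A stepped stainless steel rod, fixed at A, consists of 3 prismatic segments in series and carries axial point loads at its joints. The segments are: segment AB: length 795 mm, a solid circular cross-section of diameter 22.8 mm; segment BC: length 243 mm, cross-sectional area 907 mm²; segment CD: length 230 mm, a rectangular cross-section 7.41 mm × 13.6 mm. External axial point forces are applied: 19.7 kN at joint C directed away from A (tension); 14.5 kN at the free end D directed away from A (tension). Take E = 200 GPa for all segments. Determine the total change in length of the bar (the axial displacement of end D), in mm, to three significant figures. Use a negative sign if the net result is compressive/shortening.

0.544 mm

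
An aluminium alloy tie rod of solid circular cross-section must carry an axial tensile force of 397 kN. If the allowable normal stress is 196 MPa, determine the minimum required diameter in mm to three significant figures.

Required area A ≥ P/σ_allow = 397000/196 = 2026 mm².
For a solid circular section, d ≥ √(4A/π) = 50.78 mm.

50.8 mm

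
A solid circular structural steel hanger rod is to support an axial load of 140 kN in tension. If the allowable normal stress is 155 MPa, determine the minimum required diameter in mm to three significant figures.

Required area A ≥ P/σ_allow = 140000/155 = 903.2 mm².
For a solid circular section, d ≥ √(4A/π) = 33.91 mm.

33.9 mm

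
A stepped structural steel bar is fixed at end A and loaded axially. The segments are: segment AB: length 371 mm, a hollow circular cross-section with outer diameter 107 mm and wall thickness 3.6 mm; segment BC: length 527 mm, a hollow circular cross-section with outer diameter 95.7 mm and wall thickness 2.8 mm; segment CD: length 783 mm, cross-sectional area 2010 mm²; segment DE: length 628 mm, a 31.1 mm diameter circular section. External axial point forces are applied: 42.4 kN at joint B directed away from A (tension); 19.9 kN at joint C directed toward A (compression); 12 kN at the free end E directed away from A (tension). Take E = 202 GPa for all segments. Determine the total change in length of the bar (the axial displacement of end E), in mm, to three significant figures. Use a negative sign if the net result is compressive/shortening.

Internal axial forces (sectioning from the free end, tension +): N_DE = 12 kN, N_CD = 12 kN, N_BC = -7.9 kN, N_AB = 34.5 kN.
A_AB = 1169 mm².
A_BC = 817.2 mm².
A_DE = 759.6 mm².
δ_AB = 34500·371/(1169·202000) = 0.05418 mm
δ_BC = -7900·527/(817.2·202000) = -0.02522 mm
δ_CD = 12000·783/(2010·202000) = 0.02314 mm
δ_DE = 12000·628/(759.6·202000) = 0.04911 mm
δ = Σδ_i = 0.1012 mm.

0.101 mm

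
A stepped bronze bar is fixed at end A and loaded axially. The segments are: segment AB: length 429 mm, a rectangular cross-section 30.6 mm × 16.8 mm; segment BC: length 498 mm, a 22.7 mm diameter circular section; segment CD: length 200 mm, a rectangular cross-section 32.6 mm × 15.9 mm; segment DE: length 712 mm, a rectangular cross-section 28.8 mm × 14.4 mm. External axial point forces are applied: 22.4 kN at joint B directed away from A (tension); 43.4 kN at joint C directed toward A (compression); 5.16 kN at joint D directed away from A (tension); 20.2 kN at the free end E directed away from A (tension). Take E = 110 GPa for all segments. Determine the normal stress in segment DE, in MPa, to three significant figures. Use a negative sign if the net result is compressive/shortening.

48.7 MPa

Internal axial forces (sectioning from the free end, tension +): N_DE = 20.2 kN, N_CD = 25.36 kN, N_BC = -18.04 kN, N_AB = 4.36 kN.
A_DE = 414.7 mm².
σ_DE = N_DE/A_DE = 20200/414.7 = 48.71 MPa.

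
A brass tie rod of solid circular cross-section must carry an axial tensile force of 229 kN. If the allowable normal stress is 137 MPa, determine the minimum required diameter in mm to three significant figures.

Required area A ≥ P/σ_allow = 229000/137 = 1672 mm².
For a solid circular section, d ≥ √(4A/π) = 46.13 mm.

46.1 mm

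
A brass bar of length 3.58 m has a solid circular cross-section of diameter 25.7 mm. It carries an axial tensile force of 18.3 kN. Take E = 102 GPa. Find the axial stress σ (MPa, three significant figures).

35.3 MPa

A = 518.7 mm².
σ = N/A = 18300/518.7 = 35.28 MPa.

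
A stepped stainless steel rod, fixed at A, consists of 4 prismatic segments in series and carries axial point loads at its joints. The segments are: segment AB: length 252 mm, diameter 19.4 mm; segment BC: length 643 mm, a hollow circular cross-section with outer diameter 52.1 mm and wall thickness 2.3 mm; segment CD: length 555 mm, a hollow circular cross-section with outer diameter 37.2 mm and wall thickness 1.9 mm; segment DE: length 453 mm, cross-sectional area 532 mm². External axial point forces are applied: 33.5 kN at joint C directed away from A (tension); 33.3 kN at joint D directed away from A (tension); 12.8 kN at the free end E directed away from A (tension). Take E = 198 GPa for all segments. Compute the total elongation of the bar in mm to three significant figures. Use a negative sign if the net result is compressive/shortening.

1.73 mm

Internal axial forces (sectioning from the free end, tension +): N_DE = 12.8 kN, N_CD = 46.1 kN, N_BC = 79.6 kN, N_AB = 79.6 kN.
A_AB = 295.6 mm².
A_BC = 359.8 mm².
A_CD = 210.7 mm².
δ_AB = 79600·252/(295.6·198000) = 0.3427 mm
δ_BC = 79600·643/(359.8·198000) = 0.7184 mm
δ_CD = 46100·555/(210.7·198000) = 0.6133 mm
δ_DE = 12800·453/(532·198000) = 0.05505 mm
δ = Σδ_i = 1.729 mm.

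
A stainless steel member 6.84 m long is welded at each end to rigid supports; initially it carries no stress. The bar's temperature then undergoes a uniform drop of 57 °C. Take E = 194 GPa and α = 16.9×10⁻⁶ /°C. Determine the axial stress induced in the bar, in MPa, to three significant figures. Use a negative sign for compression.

187 MPa

Free thermal expansion αLΔT = 16.9e-6 · 6840 · -57 = -6.589 mm.
The walls impose strain ε = −(-6.589)/6840 = 9.6330e-04; σ = Eε = 194000 · 9.6330e-04 = 186.9 MPa.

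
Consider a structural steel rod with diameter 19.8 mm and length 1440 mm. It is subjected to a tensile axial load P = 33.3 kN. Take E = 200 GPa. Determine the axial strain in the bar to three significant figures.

5.41e-04

A = 307.9 mm².
σ = N/A = 108.1 MPa; ε = σ/E = 108.1/200000 = 5.407e-04.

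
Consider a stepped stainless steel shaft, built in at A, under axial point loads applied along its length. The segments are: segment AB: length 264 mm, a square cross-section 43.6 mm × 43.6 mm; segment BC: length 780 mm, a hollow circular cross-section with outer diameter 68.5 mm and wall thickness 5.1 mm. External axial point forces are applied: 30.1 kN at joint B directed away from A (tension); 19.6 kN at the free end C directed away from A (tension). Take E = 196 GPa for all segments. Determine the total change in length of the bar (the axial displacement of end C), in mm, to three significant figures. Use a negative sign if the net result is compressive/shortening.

Internal axial forces (sectioning from the free end, tension +): N_BC = 19.6 kN, N_AB = 49.7 kN.
A_AB = 1901 mm².
A_BC = 1016 mm².
δ_AB = 49700·264/(1901·196000) = 0.03522 mm
δ_BC = 19600·780/(1016·196000) = 0.07679 mm
δ = Σδ_i = 0.112 mm.

0.112 mm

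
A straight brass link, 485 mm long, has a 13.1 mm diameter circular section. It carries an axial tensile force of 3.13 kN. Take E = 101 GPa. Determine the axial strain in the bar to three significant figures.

A = 134.8 mm².
σ = N/A = 23.22 MPa; ε = σ/E = 23.22/101000 = 2.299e-04.

2.30e-04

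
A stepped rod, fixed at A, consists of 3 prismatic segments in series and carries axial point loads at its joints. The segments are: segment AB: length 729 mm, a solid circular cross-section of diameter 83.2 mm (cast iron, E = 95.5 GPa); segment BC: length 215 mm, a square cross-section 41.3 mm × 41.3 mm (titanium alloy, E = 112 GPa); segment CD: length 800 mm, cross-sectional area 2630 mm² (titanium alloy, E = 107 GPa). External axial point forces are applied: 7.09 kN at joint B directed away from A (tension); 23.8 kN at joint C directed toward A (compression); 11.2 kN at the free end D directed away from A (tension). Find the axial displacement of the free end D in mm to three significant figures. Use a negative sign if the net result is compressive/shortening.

Internal axial forces (sectioning from the free end, tension +): N_CD = 11.2 kN, N_BC = -12.6 kN, N_AB = -5.51 kN.
A_AB = 5437 mm².
A_BC = 1706 mm².
δ_AB = -5510·729/(5437·95500) = -0.007736 mm
δ_BC = -12600·215/(1706·112000) = -0.01418 mm
δ_CD = 11200·800/(2630·107000) = 0.03184 mm
δ = Σδ_i = 0.009923 mm.

0.00992 mm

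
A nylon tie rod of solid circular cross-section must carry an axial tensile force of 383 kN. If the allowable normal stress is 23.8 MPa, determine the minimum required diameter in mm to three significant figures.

143 mm

Required area A ≥ P/σ_allow = 383000/23.8 = 16090 mm².
For a solid circular section, d ≥ √(4A/π) = 143.1 mm.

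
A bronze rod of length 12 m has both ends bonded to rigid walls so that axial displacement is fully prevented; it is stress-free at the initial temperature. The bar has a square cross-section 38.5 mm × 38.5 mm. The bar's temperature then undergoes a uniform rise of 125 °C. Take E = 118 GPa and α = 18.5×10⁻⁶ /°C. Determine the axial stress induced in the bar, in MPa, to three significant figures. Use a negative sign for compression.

-273 MPa

Free thermal expansion αLΔT = 18.5e-6 · 12000 · 125 = 27.75 mm.
The walls impose strain ε = −(27.75)/12000 = -2.3125e-03; σ = Eε = 118000 · -2.3125e-03 = -272.9 MPa.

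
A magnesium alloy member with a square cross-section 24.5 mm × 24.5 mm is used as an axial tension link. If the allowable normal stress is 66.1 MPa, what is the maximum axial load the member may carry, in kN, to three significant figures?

39.7 kN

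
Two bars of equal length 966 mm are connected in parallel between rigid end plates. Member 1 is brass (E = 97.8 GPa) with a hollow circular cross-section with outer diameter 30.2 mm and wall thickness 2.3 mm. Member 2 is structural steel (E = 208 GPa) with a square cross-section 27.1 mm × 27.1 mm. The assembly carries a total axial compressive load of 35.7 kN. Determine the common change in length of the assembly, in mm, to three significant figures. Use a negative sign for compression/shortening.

A_1 = 201.6 mm².
A_2 = 734.4 mm².
Equal strain + equilibrium ⇒ each member carries load in proportion to AE: A₁E₁ = 19720000 N, A₂E₂ = 152800000 N, ΣAE = 172500000 N.
δ = PL/ΣAE = -35700·966/172500000 = -0.2 mm.

-0.200 mm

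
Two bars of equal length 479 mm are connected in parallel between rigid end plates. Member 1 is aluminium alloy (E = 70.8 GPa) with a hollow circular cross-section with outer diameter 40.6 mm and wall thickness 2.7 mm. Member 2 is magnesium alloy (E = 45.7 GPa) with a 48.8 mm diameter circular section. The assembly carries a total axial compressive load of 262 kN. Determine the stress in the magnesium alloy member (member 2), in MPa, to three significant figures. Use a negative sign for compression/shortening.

-111 MPa

A_1 = 321.5 mm².
A_2 = 1870 mm².
Equal strain + equilibrium ⇒ each member carries load in proportion to AE: A₁E₁ = 22760000 N, A₂E₂ = 85480000 N, ΣAE = 108200000 N.
σ₂ = P·E₂/ΣAE = -262000·45700/108200000 = -110.6 MPa.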